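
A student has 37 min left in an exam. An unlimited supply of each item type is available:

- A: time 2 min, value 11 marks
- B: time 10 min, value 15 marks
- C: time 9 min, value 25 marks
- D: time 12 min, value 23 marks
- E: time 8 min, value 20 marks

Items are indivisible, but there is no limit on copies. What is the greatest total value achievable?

Best value-per-unit is A at 11/2, and filling with it alone uses time 18×2=36. No mix of the others beats 18×11 = 198.

198 marks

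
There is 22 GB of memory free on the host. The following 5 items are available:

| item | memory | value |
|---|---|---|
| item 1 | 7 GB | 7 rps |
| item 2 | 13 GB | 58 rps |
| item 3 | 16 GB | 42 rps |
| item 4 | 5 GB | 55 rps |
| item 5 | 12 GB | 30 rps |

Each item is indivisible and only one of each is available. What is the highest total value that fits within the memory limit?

Check high-value combinations within 22 GB:
- item 2+item 4: memory 13+5=18, value 58+55=113
- item 3+item 4: memory 16+5=21, value 42+55=97
- item 4+item 5: memory 5+12=17, value 55+30=85
- item 1+item 2: memory 7+13=20, value 7+58=65
Best: 113 rps.

113 rps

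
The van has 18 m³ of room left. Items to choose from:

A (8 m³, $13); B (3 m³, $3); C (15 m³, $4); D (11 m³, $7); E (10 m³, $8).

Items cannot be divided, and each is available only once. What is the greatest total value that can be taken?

$21

This is a 0/1 knapsack; check combinations near the capacity.
- A+E: volume 8+10=18, value 13+8=21
- A+B: volume 8+3=11, value 13+3=16
- A: volume 8, value 13
- B+E: volume 3+10=13, value 3+8=11
- B+D: volume 3+11=14, value 3+7=10
Best: $21.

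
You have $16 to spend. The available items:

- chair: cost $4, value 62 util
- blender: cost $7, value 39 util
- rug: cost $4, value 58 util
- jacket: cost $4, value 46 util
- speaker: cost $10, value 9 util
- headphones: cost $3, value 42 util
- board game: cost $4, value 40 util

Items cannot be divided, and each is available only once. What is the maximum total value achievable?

208 util

Check high-value combinations within $16:
- chair+rug+jacket+headphones: cost 4+4+4+3=15, value 62+58+46+42=208
- chair+rug+jacket+board game: cost 4+4+4+4=16, value 62+58+46+40=206
- chair+rug+headphones+board game: cost 4+4+3+4=15, value 62+58+42+40=202
Best: 208 util.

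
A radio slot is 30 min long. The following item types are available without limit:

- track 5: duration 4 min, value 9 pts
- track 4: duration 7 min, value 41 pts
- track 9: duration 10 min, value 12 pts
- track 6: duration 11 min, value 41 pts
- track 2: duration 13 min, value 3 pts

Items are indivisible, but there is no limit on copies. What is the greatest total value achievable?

164 pts

Best value-per-unit is track 4 at 41/7, and filling with it alone uses duration 4×7=28. No mix of the others beats 4×41 = 164.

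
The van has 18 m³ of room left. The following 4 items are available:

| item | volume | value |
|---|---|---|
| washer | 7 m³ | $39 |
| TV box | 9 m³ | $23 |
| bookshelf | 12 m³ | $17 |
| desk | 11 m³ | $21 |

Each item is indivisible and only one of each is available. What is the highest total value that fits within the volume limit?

$62

Check high-value combinations within 18 m³:
- washer+TV box: volume 7+9=16, value 39+23=62
- washer+desk: volume 7+11=18, value 39+21=60
- washer: volume 7, value 39
- TV box: volume 9, value 23
Best: $62.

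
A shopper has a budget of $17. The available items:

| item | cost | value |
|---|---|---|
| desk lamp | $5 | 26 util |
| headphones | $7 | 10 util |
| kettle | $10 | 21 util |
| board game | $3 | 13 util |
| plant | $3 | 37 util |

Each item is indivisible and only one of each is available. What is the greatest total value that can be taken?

Check high-value combinations within $17:
- desk lamp+board game+plant: cost 5+3+3=11, value 26+13+37=76
- desk lamp+headphones+plant: cost 5+7+3=15, value 26+10+37=73
- kettle+board game+plant: cost 10+3+3=16, value 21+13+37=71
Best: 76 util.

76 util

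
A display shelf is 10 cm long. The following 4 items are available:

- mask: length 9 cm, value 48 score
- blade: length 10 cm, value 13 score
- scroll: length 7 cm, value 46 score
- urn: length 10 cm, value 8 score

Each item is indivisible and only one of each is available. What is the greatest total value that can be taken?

48 score

Check high-value combinations within 10 cm:
- mask: length 9, value 48
- scroll: length 7, value 46
- blade: length 10, value 13
- urn: length 10, value 8
Best: 48 score.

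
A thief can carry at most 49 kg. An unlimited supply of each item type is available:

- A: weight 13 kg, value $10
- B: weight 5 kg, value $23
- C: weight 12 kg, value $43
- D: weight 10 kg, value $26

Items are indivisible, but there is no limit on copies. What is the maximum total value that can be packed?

$207

Best value-per-unit is B at 23/5, and filling with it alone uses weight 9×5=45. No mix of the others beats 9×23 = 207.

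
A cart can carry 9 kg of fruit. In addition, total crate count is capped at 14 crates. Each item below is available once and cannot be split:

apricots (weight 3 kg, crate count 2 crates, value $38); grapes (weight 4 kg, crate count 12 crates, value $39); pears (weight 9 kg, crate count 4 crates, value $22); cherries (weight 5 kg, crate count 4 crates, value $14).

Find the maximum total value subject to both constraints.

Feasible sets respecting both limits:
- apricots+grapes: weight 7, crate count 14, value 77
- apricots+cherries: weight 8, crate count 6, value 52
- grapes: weight 4, crate count 12, value 39
Best: $77.

$77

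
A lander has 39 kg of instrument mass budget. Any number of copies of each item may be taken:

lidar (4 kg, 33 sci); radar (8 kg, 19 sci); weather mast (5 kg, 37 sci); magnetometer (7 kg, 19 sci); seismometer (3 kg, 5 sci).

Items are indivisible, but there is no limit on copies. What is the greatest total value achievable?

309 sci

Best value-per-unit is lidar at 33/4; filling with it alone gives 9×33 = 297.
Optimal mix: 6×lidar + 3×weather mast → mass 39, value 309.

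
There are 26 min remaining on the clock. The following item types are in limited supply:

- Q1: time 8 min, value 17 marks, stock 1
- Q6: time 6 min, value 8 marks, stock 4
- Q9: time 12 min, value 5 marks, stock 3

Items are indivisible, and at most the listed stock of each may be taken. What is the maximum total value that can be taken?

Best selections within time 26 and stock limits:
- 1×Q1 + 3×Q6: time 26, value 41
- 1×Q1 + 2×Q6: time 20, value 33
Best: 41 marks.

41 marks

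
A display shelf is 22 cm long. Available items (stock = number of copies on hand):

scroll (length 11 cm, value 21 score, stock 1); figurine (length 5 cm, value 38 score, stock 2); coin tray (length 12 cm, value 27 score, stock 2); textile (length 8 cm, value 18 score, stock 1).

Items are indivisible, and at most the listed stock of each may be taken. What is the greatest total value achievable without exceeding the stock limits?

Top feasible selections:
- 2×figurine + 1×coin tray: length 22, value 103
- 1×scroll + 2×figurine: length 21, value 97
- 2×figurine + 1×textile: length 18, value 94
- 2×figurine: length 10, value 76
Best: 103 score.

103 score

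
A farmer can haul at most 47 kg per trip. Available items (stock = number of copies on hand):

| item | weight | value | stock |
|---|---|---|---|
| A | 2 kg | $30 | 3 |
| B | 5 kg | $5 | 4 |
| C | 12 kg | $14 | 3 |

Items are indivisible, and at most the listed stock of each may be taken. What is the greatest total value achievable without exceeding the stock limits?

$137

Best selections within weight 47 and stock limits:
- 3×A + 1×B + 3×C: weight 47, value 137
- 3×A + 3×B + 2×C: weight 45, value 133
- 3×A + 3×C: weight 42, value 132
Best: $137.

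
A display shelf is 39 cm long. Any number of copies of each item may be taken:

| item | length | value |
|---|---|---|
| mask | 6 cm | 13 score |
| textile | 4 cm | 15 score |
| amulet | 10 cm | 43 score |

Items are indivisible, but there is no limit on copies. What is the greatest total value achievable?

Best value-per-unit is amulet at 43/10; filling with it alone gives 3×43 = 129.
Optimal mix: 2×textile + 3×amulet → length 38, value 159.

159 score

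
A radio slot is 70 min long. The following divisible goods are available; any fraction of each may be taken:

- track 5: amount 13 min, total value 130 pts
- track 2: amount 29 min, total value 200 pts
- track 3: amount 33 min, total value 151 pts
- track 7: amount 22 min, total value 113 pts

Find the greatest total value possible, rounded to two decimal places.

Take in order of value per unit:
- track 5 (130/13 per unit): all 13 → value 130, running total 130.00
- track 2 (200/29 per unit): all 29 → value 200, running total 330.00
- track 7 (113/22 per unit): all 22 → value 113, running total 443.00
- track 3 (151/33 per unit): 6 of 33 → value 6×151/33 = 27.4545, running total 470.45
Total 470.45.

470.45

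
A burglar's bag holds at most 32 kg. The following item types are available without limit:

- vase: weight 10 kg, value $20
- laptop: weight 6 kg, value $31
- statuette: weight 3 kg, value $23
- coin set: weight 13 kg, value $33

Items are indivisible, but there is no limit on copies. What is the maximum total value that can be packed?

$230

Best value-per-unit is statuette at 23/3, and filling with it alone uses weight 10×3=30. No mix of the others beats 10×23 = 230.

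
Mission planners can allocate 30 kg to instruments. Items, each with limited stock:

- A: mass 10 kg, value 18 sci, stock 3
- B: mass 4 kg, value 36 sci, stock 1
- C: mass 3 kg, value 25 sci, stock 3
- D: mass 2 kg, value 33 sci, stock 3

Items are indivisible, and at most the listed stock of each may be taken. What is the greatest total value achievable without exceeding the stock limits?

228 sci

Top feasible selections:
- 1×A + 1×B + 3×C + 3×D: mass 29, value 228
- 1×B + 3×C + 3×D: mass 19, value 210
- 1×A + 1×B + 2×C + 3×D: mass 26, value 203
- 1×A + 1×B + 3×C + 2×D: mass 27, value 195
Best: 228 sci.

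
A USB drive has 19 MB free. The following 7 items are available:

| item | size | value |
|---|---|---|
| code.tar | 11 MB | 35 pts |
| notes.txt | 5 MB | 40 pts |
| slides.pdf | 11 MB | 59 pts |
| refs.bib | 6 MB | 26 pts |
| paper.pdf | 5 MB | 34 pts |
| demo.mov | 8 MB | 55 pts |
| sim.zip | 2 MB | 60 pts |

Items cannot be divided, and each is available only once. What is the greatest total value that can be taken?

160 pts

Check high-value combinations within 19 MB:
- notes.txt+refs.bib+paper.pdf+sim.zip: size 5+6+5+2=18, value 40+26+34+60=160
- notes.txt+slides.pdf+sim.zip: size 5+11+2=18, value 40+59+60=159
- notes.txt+demo.mov+sim.zip: size 5+8+2=15, value 40+55+60=155
- slides.pdf+paper.pdf+sim.zip: size 11+5+2=18, value 59+34+60=153
- paper.pdf+demo.mov+sim.zip: size 5+8+2=15, value 34+55+60=149
Best: 160 pts.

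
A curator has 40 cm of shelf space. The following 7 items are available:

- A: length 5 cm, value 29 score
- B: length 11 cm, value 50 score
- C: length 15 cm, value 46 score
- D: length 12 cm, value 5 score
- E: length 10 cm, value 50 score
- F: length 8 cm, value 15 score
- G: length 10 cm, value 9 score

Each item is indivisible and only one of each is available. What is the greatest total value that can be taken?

146 score

This is a 0/1 knapsack; check combinations near the capacity.
- B+C+E: length 11+15+10=36, value 50+46+50=146
- A+B+E+F: length 5+11+10+8=34, value 29+50+50+15=144
- A+C+E+F: length 5+15+10+8=38, value 29+46+50+15=140
- A+B+C+F: length 5+11+15+8=39, value 29+50+46+15=140
Best: 146 score.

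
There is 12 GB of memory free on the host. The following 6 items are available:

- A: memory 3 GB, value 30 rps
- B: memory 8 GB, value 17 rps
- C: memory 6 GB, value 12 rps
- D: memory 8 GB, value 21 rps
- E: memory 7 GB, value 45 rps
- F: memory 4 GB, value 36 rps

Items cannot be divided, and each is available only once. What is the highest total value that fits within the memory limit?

81 rps

This is a 0/1 knapsack; check combinations near the capacity.
- E+F: memory 7+4=11, value 45+36=81
- A+E: memory 3+7=10, value 30+45=75
- A+F: memory 3+4=7, value 30+36=66
- D+F: memory 8+4=12, value 21+36=57
- B+F: memory 8+4=12, value 17+36=53
Best: 81 rps.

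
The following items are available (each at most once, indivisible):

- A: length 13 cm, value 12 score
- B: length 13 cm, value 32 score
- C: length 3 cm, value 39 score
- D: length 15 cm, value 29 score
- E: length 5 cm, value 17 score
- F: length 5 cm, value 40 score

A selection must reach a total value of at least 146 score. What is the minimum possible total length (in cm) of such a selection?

41

Subsets with value ≥ 146, sorted by total length:
- B+C+D+E+F: length 41, value 157
- A+B+C+D+F: length 49, value 152
- A+B+C+D+E+F: length 54, value 169
Minimum length: 41 cm.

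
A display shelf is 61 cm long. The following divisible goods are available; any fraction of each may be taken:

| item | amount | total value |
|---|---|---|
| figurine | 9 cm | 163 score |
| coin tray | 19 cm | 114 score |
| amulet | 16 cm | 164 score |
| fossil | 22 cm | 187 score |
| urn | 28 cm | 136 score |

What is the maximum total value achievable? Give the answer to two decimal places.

Take in order of value per unit:
- figurine (163/9 per unit): all 9 → value 163, running total 163.00
- amulet (164/16 per unit): all 16 → value 164, running total 327.00
- fossil (187/22 per unit): all 22 → value 187, running total 514.00
- coin tray (114/19 per unit): 14 of 19 → value 14×114/19 = 84.0000, running total 598.00
Total 598.00.

598.00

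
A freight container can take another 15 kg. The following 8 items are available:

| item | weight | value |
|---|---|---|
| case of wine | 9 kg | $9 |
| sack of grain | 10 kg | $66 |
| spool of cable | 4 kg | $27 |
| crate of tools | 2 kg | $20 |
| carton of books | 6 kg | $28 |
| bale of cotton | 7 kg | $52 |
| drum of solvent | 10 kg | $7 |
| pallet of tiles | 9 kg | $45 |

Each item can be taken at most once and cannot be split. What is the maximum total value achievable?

Check high-value combinations within 15 kg:
- crate of tools+carton of books+bale of cotton: weight 2+6+7=15, value 20+28+52=100
- spool of cable+crate of tools+bale of cotton: weight 4+2+7=13, value 27+20+52=99
- sack of grain+spool of cable: weight 10+4=14, value 66+27=93
Best: $100.

$100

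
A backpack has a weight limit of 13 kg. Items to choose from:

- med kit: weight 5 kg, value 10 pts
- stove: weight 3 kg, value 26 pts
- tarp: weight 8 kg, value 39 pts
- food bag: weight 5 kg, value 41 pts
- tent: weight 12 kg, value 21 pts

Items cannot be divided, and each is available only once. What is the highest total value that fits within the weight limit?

80 pts

This is a 0/1 knapsack; check combinations near the capacity.
- tarp+food bag: weight 8+5=13, value 39+41=80
- med kit+stove+food bag: weight 5+3+5=13, value 10+26+41=77
- stove+food bag: weight 3+5=8, value 26+41=67
- stove+tarp: weight 3+8=11, value 26+39=65
Best: 80 pts.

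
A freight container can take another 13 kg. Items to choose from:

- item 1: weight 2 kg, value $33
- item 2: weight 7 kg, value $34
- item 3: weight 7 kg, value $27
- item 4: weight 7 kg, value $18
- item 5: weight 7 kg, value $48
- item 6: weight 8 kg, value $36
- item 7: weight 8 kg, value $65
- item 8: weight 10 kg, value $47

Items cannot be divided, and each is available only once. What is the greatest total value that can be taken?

Check high-value combinations within 13 kg:
- item 1+item 7: weight 2+8=10, value 33+65=98
- item 1+item 5: weight 2+7=9, value 33+48=81
- item 1+item 8: weight 2+10=12, value 33+47=80
- item 1+item 6: weight 2+8=10, value 33+36=69
Best: $98.

$98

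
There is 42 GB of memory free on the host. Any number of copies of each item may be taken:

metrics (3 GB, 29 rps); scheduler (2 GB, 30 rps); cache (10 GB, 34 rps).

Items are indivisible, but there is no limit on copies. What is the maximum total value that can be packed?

Best value-per-unit is scheduler at 30/2, and filling with it alone uses memory 21×2=42. No mix of the others beats 21×30 = 630.

630 rps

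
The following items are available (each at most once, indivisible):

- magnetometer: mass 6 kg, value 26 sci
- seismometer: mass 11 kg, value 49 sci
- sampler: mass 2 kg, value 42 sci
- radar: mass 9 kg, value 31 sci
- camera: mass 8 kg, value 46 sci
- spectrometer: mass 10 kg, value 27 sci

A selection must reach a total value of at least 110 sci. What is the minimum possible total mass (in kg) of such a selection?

16

Subsets with value ≥ 110, sorted by total mass:
- magnetometer+sampler+camera: mass 16, value 114
- sampler+radar+camera: mass 19, value 119
- magnetometer+seismometer+sampler: mass 19, value 117
- sampler+camera+spectrometer: mass 20, value 115
Minimum mass: 16 kg.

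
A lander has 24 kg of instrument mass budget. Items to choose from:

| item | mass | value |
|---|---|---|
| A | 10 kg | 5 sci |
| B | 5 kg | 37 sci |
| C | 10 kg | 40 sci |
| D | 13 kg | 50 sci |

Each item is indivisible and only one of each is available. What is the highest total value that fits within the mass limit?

90 sci

Check high-value combinations within 24 kg:
- C+D: mass 10+13=23, value 40+50=90
- B+D: mass 5+13=18, value 37+50=87
- B+C: mass 5+10=15, value 37+40=77
Best: 90 sci.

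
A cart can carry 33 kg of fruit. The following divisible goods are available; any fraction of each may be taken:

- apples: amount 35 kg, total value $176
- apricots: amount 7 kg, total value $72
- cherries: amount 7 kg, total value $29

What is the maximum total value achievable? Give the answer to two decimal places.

Take in order of value per unit:
- apricots (72/7 per unit): all 7 → value 72, running total 72.00
- apples (176/35 per unit): 26 of 35 → value 26×176/35 = 130.7429, running total 202.74
Total 202.74.

202.74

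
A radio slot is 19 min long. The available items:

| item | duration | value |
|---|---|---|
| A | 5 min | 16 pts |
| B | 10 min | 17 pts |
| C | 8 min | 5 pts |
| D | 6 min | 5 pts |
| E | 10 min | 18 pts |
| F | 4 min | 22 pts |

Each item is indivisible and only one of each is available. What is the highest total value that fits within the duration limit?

56 pts

Check high-value combinations within 19 min:
- A+E+F: duration 5+10+4=19, value 16+18+22=56
- A+B+F: duration 5+10+4=19, value 16+17+22=55
- A+D+F: duration 5+6+4=15, value 16+5+22=43
- A+C+F: duration 5+8+4=17, value 16+5+22=43
Best: 56 pts.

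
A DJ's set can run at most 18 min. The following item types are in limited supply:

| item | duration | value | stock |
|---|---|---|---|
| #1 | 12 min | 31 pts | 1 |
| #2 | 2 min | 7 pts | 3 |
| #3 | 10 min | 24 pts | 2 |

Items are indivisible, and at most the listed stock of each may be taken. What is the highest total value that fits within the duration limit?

Top feasible selections:
- 1×#1 + 3×#2: duration 18, value 52
- 3×#2 + 1×#3: duration 16, value 45
- 1×#1 + 2×#2: duration 16, value 45
- 2×#2 + 1×#3: duration 14, value 38
Best: 52 pts.

52 pts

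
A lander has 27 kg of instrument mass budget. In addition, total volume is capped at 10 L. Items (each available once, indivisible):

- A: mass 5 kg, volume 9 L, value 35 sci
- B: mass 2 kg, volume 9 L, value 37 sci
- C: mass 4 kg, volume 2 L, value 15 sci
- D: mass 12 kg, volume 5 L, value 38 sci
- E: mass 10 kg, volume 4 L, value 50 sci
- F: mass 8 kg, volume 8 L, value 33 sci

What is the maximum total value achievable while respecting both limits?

Feasible sets respecting both limits:
- D+E: mass 22, volume 9, value 88
- C+E: mass 14, volume 6, value 65
- C+D: mass 16, volume 7, value 53
- E: mass 10, volume 4, value 50
Best: 88 sci.

88 sci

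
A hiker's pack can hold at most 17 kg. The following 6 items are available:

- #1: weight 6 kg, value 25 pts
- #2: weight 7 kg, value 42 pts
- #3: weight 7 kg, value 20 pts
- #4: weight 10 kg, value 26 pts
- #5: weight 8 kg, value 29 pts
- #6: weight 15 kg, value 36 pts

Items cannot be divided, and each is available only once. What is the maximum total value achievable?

71 pts

Check high-value combinations within 17 kg:
- #2+#5: weight 7+8=15, value 42+29=71
- #2+#4: weight 7+10=17, value 42+26=68
- #1+#2: weight 6+7=13, value 25+42=67
Best: 71 pts.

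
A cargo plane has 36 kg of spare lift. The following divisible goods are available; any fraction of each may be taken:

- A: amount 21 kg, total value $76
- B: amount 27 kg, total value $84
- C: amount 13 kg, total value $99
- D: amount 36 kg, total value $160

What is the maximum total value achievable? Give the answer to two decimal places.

201.22

Take in order of value per unit:
- C (99/13 per unit): all 13 → value 99, running total 99.00
- D (160/36 per unit): 23 of 36 → value 23×160/36 = 102.2222, running total 201.22
Total 201.22.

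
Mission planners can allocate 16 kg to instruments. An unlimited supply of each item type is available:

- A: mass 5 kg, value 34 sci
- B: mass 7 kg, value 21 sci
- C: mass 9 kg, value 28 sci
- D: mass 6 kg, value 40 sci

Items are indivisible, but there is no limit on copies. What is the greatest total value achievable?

Best value-per-unit is A at 34/5; filling with it alone gives 3×34 = 102.
Optimal mix: 2×A + 1×D → mass 16, value 108.

108 sci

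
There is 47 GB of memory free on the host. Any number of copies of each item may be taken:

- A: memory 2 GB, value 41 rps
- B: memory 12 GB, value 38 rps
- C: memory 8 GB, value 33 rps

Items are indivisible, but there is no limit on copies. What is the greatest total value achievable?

Best value-per-unit is A at 41/2, and filling with it alone uses memory 23×2=46. No mix of the others beats 23×41 = 943.

943 rps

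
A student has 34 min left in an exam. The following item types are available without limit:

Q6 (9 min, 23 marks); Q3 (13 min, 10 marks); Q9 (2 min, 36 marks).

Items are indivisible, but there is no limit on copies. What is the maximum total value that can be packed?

612 marks

Best value-per-unit is Q9 at 36/2, and filling with it alone uses time 17×2=34. No mix of the others beats 17×36 = 612.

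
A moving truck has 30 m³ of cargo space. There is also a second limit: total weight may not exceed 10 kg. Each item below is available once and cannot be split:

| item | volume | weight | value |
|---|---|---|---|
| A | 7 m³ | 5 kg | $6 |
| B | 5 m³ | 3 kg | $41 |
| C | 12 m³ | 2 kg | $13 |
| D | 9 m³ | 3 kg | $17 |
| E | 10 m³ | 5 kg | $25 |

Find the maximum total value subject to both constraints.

Feasible sets respecting both limits:
- B+C+E: volume 27, weight 10, value 79
- B+C+D: volume 26, weight 8, value 71
- B+E: volume 15, weight 8, value 66
- A+B+C: volume 24, weight 10, value 60
Best: $79.

$79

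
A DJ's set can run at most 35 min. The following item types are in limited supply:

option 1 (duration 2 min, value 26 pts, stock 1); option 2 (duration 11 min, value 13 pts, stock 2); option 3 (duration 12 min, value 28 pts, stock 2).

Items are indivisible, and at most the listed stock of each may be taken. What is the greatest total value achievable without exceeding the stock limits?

82 pts

Top feasible selections:
- 1×option 1 + 2×option 3: duration 26, value 82
- 1×option 2 + 2×option 3: duration 35, value 69
Best: 82 pts.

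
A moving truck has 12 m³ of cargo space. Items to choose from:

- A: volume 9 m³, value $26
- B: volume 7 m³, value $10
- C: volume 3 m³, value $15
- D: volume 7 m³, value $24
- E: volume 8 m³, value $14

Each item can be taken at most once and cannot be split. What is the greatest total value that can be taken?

Check high-value combinations within 12 m³:
- A+C: volume 9+3=12, value 26+15=41
- C+D: volume 3+7=10, value 15+24=39
- C+E: volume 3+8=11, value 15+14=29
Best: $41.

$41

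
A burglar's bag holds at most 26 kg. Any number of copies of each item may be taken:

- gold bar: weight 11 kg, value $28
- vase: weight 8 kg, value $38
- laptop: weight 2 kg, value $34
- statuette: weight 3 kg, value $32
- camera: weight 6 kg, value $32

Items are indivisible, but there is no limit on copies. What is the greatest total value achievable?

$442

Best value-per-unit is laptop at 34/2, and filling with it alone uses weight 13×2=26. No mix of the others beats 13×34 = 442.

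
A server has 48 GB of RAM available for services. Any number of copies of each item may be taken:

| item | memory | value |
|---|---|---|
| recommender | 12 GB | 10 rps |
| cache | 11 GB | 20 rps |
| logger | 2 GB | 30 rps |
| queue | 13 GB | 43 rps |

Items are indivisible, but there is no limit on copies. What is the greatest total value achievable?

720 rps

Best value-per-unit is logger at 30/2, and filling with it alone uses memory 24×2=48. No mix of the others beats 24×30 = 720.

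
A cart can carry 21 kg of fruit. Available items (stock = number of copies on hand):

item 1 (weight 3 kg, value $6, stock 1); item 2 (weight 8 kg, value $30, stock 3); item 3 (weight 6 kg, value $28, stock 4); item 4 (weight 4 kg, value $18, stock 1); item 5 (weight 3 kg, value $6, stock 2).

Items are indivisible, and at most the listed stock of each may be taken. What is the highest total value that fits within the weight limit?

$90

Best selections within weight 21 and stock limits:
- 3×item 3 + 1×item 5: weight 21, value 90
- 1×item 1 + 3×item 3: weight 21, value 90
Best: $90.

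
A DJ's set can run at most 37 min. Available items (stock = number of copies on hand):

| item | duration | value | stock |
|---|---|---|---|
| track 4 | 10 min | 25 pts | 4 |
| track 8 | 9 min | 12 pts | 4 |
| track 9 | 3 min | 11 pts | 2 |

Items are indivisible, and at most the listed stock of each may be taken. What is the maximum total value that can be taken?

Top feasible selections:
- 3×track 4 + 2×track 9: duration 36, value 97
- 3×track 4 + 1×track 9: duration 33, value 86
Best: 97 pts.

97 pts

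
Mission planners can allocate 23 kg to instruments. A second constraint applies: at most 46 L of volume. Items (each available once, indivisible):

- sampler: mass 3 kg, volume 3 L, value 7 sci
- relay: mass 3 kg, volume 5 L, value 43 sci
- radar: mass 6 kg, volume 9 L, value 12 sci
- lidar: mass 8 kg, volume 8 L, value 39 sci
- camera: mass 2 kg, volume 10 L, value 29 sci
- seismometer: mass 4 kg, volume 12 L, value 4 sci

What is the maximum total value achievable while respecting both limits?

Feasible sets respecting both limits:
- sampler+relay+radar+lidar+camera: mass 22, volume 35, value 130
- relay+radar+lidar+camera+seismometer: mass 23, volume 44, value 127
- relay+radar+lidar+camera: mass 19, volume 32, value 123
Best: 130 sci.

130 sci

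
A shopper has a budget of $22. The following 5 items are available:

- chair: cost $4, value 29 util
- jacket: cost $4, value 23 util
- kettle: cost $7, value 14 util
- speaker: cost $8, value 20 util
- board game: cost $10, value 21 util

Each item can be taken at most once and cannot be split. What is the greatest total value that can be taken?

73 util

Check high-value combinations within $22:
- chair+jacket+board game: cost 4+4+10=18, value 29+23+21=73
- chair+jacket+speaker: cost 4+4+8=16, value 29+23+20=72
- chair+speaker+board game: cost 4+8+10=22, value 29+20+21=70
- chair+jacket+kettle: cost 4+4+7=15, value 29+23+14=66
- chair+kettle+board game: cost 4+7+10=21, value 29+14+21=64
Best: 73 util.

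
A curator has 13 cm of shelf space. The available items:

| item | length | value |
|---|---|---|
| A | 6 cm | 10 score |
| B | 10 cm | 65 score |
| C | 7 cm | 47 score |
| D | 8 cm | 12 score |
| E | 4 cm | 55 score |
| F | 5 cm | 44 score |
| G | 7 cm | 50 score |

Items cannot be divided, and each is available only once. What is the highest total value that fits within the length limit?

105 score

Check high-value combinations within 13 cm:
- E+G: length 4+7=11, value 55+50=105
- C+E: length 7+4=11, value 47+55=102
- E+F: length 4+5=9, value 55+44=99
- F+G: length 5+7=12, value 44+50=94
- C+F: length 7+5=12, value 47+44=91
Best: 105 score.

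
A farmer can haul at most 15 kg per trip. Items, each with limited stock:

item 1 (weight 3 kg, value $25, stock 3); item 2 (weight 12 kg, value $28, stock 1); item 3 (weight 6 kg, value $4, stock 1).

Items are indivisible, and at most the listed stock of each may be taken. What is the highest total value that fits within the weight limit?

$79

Top feasible selections:
- 3×item 1 + 1×item 3: weight 15, value 79
- 3×item 1: weight 9, value 75
Best: $79.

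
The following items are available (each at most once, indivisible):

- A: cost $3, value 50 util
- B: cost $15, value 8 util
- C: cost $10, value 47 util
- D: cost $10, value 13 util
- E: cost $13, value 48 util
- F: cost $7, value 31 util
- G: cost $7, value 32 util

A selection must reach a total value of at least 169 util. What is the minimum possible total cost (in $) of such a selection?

33

Subsets with value ≥ 169, sorted by total cost:
- A+C+E+G: cost 33, value 177
- A+C+E+F: cost 33, value 176
- A+C+D+F+G: cost 37, value 173
- A+C+E+F+G: cost 40, value 208
Minimum cost: 33 $.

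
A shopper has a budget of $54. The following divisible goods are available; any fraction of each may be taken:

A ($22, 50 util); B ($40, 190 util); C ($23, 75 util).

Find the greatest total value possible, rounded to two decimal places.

235.65

Take in order of value per unit:
- B (190/40 per unit): all 40 → value 190, running total 190.00
- C (75/23 per unit): 14 of 23 → value 14×75/23 = 45.6522, running total 235.65
Total 235.65.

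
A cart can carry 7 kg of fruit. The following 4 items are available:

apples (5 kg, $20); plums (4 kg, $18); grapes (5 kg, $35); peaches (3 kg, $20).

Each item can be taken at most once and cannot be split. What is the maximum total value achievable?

This is a 0/1 knapsack; check combinations near the capacity.
- plums+peaches: weight 4+3=7, value 18+20=38
- grapes: weight 5, value 35
- peaches: weight 3, value 20
- apples: weight 5, value 20
Best: $38.

$38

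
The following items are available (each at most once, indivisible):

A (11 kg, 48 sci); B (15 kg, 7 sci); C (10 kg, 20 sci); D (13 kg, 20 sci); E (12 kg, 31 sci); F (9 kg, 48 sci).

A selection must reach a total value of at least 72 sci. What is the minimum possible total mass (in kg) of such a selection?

Subsets with value ≥ 72, sorted by total mass:
- A+F: mass 20, value 96
- E+F: mass 21, value 79
- A+E: mass 23, value 79
- A+C+F: mass 30, value 116
Minimum mass: 20 kg.

20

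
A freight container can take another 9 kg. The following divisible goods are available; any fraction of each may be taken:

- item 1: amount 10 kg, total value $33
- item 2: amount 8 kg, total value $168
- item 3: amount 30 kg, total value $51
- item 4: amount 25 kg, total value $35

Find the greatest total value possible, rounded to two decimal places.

171.30

Take in order of value per unit:
- item 2 (168/8 per unit): all 8 → value 168, running total 168.00
- item 1 (33/10 per unit): 1 of 10 → value 1×33/10 = 3.3000, running total 171.30
Total 171.30.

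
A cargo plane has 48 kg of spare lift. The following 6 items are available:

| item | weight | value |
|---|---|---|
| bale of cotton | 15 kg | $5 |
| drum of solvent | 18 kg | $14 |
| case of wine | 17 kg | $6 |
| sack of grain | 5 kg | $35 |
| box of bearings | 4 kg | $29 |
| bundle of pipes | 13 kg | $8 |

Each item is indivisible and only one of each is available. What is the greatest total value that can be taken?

Check high-value combinations within 48 kg:
- drum of solvent+sack of grain+box of bearings+bundle of pipes: weight 18+5+4+13=40, value 14+35+29+8=86
- drum of solvent+case of wine+sack of grain+box of bearings: weight 18+17+5+4=44, value 14+6+35+29=84
- bale of cotton+drum of solvent+sack of grain+box of bearings: weight 15+18+5+4=42, value 5+14+35+29=83
Best: $86.

$86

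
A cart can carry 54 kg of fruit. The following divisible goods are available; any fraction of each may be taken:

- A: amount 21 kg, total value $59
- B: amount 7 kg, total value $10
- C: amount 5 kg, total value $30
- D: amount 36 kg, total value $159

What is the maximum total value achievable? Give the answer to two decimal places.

Take in order of value per unit:
- C (30/5 per unit): all 5 → value 30, running total 30.00
- D (159/36 per unit): all 36 → value 159, running total 189.00
- A (59/21 per unit): 13 of 21 → value 13×59/21 = 36.5238, running total 225.52
Total 225.52.

225.52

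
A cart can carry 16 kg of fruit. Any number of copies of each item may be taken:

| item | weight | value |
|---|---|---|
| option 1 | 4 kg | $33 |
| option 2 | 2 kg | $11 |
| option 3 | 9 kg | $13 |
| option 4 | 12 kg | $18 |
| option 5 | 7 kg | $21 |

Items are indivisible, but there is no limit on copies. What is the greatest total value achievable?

$132

Best value-per-unit is option 1 at 33/4, and filling with it alone uses weight 4×4=16. No mix of the others beats 4×33 = 132.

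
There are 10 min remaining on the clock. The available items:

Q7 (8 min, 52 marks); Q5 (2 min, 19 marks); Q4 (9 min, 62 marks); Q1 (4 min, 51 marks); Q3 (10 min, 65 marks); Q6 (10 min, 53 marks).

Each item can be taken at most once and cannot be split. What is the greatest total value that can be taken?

This is a 0/1 knapsack; check combinations near the capacity.
- Q7+Q5: time 8+2=10, value 52+19=71
- Q5+Q1: time 2+4=6, value 19+51=70
- Q3: time 10, value 65
- Q4: time 9, value 62
Best: 71 marks.

71 marks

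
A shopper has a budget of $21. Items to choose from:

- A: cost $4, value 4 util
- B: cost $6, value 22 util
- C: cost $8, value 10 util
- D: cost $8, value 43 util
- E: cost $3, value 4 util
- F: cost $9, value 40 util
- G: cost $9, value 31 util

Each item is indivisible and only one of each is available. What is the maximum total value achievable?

87 util

This is a 0/1 knapsack; check combinations near the capacity.
- D+E+F: cost 8+3+9=20, value 43+4+40=87
- A+D+F: cost 4+8+9=21, value 4+43+40=87
- D+F: cost 8+9=17, value 43+40=83
- D+E+G: cost 8+3+9=20, value 43+4+31=78
Best: 87 util.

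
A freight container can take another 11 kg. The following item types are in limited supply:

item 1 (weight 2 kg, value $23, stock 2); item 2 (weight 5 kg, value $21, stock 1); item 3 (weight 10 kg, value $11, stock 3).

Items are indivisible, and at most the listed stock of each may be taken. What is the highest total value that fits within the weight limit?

Top feasible selections:
- 2×item 1 + 1×item 2: weight 9, value 67
- 2×item 1: weight 4, value 46
- 1×item 1 + 1×item 2: weight 7, value 44
Best: $67.

$67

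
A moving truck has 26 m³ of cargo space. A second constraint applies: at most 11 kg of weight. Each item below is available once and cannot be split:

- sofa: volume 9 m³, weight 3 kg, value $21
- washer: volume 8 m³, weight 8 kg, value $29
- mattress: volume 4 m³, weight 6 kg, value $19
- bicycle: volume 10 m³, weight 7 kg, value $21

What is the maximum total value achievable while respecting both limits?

$50

Feasible sets respecting both limits:
- sofa+washer: volume 17, weight 11, value 50
- sofa+bicycle: volume 19, weight 10, value 42
- sofa+mattress: volume 13, weight 9, value 40
- washer: volume 8, weight 8, value 29
Best: $50.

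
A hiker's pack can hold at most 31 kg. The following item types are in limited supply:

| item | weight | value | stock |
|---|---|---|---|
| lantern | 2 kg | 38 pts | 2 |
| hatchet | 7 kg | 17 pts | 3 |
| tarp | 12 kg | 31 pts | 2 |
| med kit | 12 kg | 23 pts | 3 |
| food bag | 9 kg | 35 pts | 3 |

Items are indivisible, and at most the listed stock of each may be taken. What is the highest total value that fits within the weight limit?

Top feasible selections:
- 2×lantern + 3×food bag: weight 31, value 181
- 2×lantern + 1×hatchet + 2×food bag: weight 29, value 163
- 2×lantern + 2×food bag: weight 22, value 146
Best: 181 pts.

181 pts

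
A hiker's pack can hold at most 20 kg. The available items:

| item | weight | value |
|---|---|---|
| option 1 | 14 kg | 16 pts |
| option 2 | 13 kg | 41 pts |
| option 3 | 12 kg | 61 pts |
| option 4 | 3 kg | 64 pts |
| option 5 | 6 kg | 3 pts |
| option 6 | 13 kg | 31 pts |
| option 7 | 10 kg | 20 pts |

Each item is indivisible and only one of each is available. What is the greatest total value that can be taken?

Check high-value combinations within 20 kg:
- option 3+option 4: weight 12+3=15, value 61+64=125
- option 2+option 4: weight 13+3=16, value 41+64=105
- option 4+option 6: weight 3+13=16, value 64+31=95
- option 4+option 5+option 7: weight 3+6+10=19, value 64+3+20=87
Best: 125 pts.

125 pts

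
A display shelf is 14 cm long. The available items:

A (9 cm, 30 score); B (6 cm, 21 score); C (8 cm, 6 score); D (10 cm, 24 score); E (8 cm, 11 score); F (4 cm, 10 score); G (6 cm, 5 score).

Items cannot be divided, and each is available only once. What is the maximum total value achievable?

40 score

Check high-value combinations within 14 cm:
- A+F: length 9+4=13, value 30+10=40
- D+F: length 10+4=14, value 24+10=34
- B+E: length 6+8=14, value 21+11=32
- B+F: length 6+4=10, value 21+10=31
- A: length 9, value 30
Best: 40 score.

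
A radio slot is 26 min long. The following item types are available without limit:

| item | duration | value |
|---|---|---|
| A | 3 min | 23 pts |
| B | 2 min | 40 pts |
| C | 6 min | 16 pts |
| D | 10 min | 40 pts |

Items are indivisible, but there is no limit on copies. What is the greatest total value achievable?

Best value-per-unit is B at 40/2, and filling with it alone uses duration 13×2=26. No mix of the others beats 13×40 = 520.

520 pts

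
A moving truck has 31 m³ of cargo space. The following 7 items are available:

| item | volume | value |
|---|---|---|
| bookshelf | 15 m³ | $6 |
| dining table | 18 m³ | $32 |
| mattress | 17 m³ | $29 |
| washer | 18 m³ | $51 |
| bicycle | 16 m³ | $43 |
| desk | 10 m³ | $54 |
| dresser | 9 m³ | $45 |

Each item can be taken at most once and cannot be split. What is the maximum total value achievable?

$105

Check high-value combinations within 31 m³:
- washer+desk: volume 18+10=28, value 51+54=105
- desk+dresser: volume 10+9=19, value 54+45=99
- bicycle+desk: volume 16+10=26, value 43+54=97
- washer+dresser: volume 18+9=27, value 51+45=96
Best: $105.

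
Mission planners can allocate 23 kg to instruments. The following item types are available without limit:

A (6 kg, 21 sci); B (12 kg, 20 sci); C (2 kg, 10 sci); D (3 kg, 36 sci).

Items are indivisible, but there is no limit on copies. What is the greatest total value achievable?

Best value-per-unit is D at 36/3; filling with it alone gives 7×36 = 252.
Optimal mix: 1×C + 7×D → mass 23, value 262.

262 sci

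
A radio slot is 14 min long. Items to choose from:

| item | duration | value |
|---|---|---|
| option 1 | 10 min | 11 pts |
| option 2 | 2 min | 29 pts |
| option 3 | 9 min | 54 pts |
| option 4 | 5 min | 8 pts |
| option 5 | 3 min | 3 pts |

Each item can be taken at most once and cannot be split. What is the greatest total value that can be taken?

86 pts

Check high-value combinations within 14 min:
- option 2+option 3+option 5: duration 2+9+3=14, value 29+54+3=86
- option 2+option 3: duration 2+9=11, value 29+54=83
- option 3+option 4: duration 9+5=14, value 54+8=62
Best: 86 pts.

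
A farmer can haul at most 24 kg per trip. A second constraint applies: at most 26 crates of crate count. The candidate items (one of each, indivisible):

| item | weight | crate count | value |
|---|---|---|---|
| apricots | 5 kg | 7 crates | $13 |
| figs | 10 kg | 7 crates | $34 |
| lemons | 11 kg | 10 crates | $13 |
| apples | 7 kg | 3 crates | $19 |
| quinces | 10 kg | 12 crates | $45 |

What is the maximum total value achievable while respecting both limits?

$79

Feasible sets respecting both limits:
- figs+quinces: weight 20, crate count 19, value 79
- apricots+apples+quinces: weight 22, crate count 22, value 77
- apricots+figs+apples: weight 22, crate count 17, value 66
- apples+quinces: weight 17, crate count 15, value 64
Best: $79.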